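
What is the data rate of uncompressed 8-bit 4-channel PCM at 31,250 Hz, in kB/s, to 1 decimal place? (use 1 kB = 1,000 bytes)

125.0 kB/s

Bit rate = 31,250 × 8 × 4 = 1,000,000 bits/s.
1,000,000 / 8 = 125,000 B/s = 125.0 kB/s.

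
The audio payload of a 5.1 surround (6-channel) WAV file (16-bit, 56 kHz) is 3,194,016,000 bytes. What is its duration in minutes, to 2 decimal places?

79.22 minutes

Byte rate = 56,000 × 2 × 6 = 672,000 bytes/s.
Duration = 3,194,016,000 / 672,000 = 4,753 s.
4,753 s / 60 = 79.22 minutes.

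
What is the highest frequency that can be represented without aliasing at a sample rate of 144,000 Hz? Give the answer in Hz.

Nyquist frequency = sample rate / 2 = 144,000 / 2 = 72,000 Hz.

72,000 Hz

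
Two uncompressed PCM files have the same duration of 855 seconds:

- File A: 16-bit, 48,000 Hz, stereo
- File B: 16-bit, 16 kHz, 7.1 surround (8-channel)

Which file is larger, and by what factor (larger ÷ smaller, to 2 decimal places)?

File B, by a factor of 1.33

File A: 48,000 × 2 × 2 = 192,000 bytes/s.
File B: 16,000 × 2 × 8 = 256,000 bytes/s.
File B is larger; ratio = 218,880,000 / 164,160,000 = 1.33.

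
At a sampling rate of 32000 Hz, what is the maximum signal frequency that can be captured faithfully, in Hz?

16,000 Hz

Nyquist frequency = sample rate / 2 = 32,000 / 2 = 16,000 Hz.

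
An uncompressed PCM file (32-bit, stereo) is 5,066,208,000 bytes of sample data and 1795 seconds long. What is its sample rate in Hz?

Bytes = sample_rate × seconds × bytes_per_sample × channels.
sample_rate = 5,066,208,000 / (1,795 × 4 × 2) = 5,066,208,000 / 14,360 = 352,800 Hz.

352,800 Hz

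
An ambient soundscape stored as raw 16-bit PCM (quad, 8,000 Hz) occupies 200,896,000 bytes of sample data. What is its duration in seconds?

3,139 seconds

Byte rate = 8,000 × 2 × 4 = 64,000 bytes/s.
Duration = 200,896,000 / 64,000 = 3,139 s.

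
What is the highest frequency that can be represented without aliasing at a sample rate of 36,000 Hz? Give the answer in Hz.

18,000 Hz

Nyquist frequency = sample rate / 2 = 36,000 / 2 = 18,000 Hz.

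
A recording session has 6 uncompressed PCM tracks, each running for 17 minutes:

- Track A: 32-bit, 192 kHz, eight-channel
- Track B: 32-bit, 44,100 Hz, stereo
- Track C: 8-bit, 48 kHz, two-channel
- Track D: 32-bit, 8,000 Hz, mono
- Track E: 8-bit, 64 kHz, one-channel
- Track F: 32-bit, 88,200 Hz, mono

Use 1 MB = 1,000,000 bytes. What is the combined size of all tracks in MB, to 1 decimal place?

7182.4 MB

17 minutes = 1,020 s.
Track A: 192,000 × 1,020 × 4 × 8 = 6,266,880,000 bytes.
Track B: 44,100 × 1,020 × 4 × 2 = 359,856,000 bytes.
Track C: 48,000 × 1,020 × 1 × 2 = 97,920,000 bytes.
Track D: 8,000 × 1,020 × 4 × 1 = 32,640,000 bytes.
Track E: 64,000 × 1,020 × 1 × 1 = 65,280,000 bytes.
Track F: 88,200 × 1,020 × 4 × 1 = 359,856,000 bytes.
Total = 7,182,432,000 bytes = 7182.4 MB.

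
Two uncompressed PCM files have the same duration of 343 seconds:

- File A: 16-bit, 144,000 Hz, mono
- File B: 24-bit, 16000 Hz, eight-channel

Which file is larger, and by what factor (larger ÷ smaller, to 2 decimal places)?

File B, by a factor of 1.33

File A: 144,000 × 2 × 1 = 288,000 bytes/s.
File B: 16,000 × 3 × 8 = 384,000 bytes/s.
File B is larger; ratio = 131,712,000 / 98,784,000 = 1.33.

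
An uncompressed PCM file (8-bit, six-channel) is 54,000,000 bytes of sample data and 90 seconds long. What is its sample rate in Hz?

Bytes = sample_rate × seconds × bytes_per_sample × channels.
sample_rate = 54,000,000 / (90 × 1 × 6) = 54,000,000 / 540 = 100,000 Hz.

100,000 Hz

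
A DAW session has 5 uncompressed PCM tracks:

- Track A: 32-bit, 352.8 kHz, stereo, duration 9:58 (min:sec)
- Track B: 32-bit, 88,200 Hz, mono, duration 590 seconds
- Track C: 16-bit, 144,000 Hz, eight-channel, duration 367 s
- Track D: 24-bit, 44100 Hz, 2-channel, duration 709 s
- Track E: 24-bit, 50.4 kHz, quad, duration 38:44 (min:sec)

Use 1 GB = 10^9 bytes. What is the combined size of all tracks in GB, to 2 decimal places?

Track A: 9:58 (min:sec) = 598 s; 352,800 × 598 × 4 × 2 = 1,687,795,200 bytes.
Track B: 88,200 × 590 × 4 × 1 = 208,152,000 bytes.
Track C: 144,000 × 367 × 2 × 8 = 845,568,000 bytes.
Track D: 44,100 × 709 × 3 × 2 = 187,601,400 bytes.
Track E: 38:44 (min:sec) = 2,324 s; 50,400 × 2,324 × 3 × 4 = 1,405,555,200 bytes.
Total = 4,334,671,800 bytes = 4.33 GB.

4.33 GB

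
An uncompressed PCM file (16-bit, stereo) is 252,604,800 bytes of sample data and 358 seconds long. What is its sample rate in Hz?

Bytes = sample_rate × seconds × bytes_per_sample × channels.
sample_rate = 252,604,800 / (358 × 2 × 2) = 252,604,800 / 1,432 = 176,400 Hz.

176,400 Hz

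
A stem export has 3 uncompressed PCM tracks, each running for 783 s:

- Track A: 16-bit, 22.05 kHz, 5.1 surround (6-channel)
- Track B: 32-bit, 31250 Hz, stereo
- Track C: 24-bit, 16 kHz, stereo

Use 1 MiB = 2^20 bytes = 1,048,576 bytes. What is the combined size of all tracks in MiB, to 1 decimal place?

Track A: 22,050 × 783 × 2 × 6 = 207,181,800 bytes.
Track B: 31,250 × 783 × 4 × 2 = 195,750,000 bytes.
Track C: 16,000 × 783 × 3 × 2 = 75,168,000 bytes.
Total = 478,099,800 bytes = 456.0 MiB.

456.0 MiB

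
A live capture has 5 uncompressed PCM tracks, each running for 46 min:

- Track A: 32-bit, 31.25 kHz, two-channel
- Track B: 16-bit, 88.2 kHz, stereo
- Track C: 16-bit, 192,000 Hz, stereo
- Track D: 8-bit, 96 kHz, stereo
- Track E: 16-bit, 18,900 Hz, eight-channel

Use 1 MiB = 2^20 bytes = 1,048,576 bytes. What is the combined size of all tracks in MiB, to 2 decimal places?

4909.47 MiB

46 min = 2,760 s.
Track A: 31,250 × 2,760 × 4 × 2 = 690,000,000 bytes.
Track B: 88,200 × 2,760 × 2 × 2 = 973,728,000 bytes.
Track C: 192,000 × 2,760 × 2 × 2 = 2,119,680,000 bytes.
Track D: 96,000 × 2,760 × 1 × 2 = 529,920,000 bytes.
Track E: 18,900 × 2,760 × 2 × 8 = 834,624,000 bytes.
Total = 5,147,952,000 bytes = 4909.47 MiB.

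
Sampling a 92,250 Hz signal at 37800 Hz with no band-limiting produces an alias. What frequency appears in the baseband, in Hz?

Nyquist = 37,800/2 = 18,900 Hz; 92,250 Hz exceeds it.
Alias = |92,250 − 2×37,800| = |92,250 − 75,600| = 16,650 Hz.

16,650 Hz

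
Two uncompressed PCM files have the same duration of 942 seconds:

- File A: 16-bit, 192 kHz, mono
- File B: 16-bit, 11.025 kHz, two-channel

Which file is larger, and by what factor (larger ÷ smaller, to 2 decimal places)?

File A, by a factor of 8.71

File A: 192,000 × 2 × 1 = 384,000 bytes/s.
File B: 11,025 × 2 × 2 = 44,100 bytes/s.
File A is larger; ratio = 361,728,000 / 41,542,200 = 8.71.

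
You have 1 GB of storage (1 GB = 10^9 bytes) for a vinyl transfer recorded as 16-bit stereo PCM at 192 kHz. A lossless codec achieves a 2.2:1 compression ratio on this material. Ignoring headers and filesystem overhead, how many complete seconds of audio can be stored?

Uncompressed byte rate = 192,000 × 2 × 2 = 768,000 bytes/s.
After 2.2:1 compression, effective rate ≈ 349090.91 bytes/s.
Capacity = 1 × 1,000,000,000 = 1,000,000,000 bytes.
1,000,000,000 / effective rate ≈ 2864.58 s → 2,864 seconds.

2,864 seconds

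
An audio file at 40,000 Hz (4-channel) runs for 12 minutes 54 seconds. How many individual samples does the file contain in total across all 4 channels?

123,840,000 samples

12 minutes 54 seconds = 774 s.
40,000 × 774 s × 4 ch = 123,840,000 samples.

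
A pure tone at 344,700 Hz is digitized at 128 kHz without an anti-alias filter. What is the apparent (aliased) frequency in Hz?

39,300 Hz

Nyquist = 128,000/2 = 64,000 Hz; 344,700 Hz exceeds it.
Alias = |344,700 − 3×128,000| = |344,700 − 384,000| = 39,300 Hz.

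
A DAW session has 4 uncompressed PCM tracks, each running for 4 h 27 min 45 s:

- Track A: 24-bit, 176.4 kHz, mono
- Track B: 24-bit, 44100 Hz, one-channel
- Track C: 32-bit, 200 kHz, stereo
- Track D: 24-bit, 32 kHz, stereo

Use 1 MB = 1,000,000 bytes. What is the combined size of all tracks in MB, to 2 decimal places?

4 h 27 min 45 s = 16,065 s.
Track A: 176,400 × 16,065 × 3 × 1 = 8,501,598,000 bytes.
Track B: 44,100 × 16,065 × 3 × 1 = 2,125,399,500 bytes.
Track C: 200,000 × 16,065 × 4 × 2 = 25,704,000,000 bytes.
Track D: 32,000 × 16,065 × 3 × 2 = 3,084,480,000 bytes.
Total = 39,415,477,500 bytes = 39415.48 MB.

39415.48 MB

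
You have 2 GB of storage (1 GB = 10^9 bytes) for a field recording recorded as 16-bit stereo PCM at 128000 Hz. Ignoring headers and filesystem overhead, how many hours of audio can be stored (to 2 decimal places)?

1.09 hours

Uncompressed byte rate = 128,000 × 2 × 2 = 512,000 bytes/s.
Capacity = 2 × 1,000,000,000 = 2,000,000,000 bytes.
2,000,000,000 / 512,000 ≈ 3906.25 s → 1.09 hours.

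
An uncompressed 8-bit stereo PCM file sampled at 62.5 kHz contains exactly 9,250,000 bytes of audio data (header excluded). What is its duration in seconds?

74 seconds

Byte rate = 62,500 × 1 × 2 = 125,000 bytes/s.
Duration = 9,250,000 / 125,000 = 74 s.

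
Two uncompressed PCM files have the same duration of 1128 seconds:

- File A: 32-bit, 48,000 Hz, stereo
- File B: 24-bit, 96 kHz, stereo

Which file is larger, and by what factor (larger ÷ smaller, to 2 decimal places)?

File B, by a factor of 1.50

File A: 48,000 × 4 × 2 = 384,000 bytes/s.
File B: 96,000 × 3 × 2 = 576,000 bytes/s.
File B is larger; ratio = 649,728,000 / 433,152,000 = 1.50.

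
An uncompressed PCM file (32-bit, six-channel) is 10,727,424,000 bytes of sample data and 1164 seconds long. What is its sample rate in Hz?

384,000 Hz

Bytes = sample_rate × seconds × bytes_per_sample × channels.
sample_rate = 10,727,424,000 / (1,164 × 4 × 6) = 10,727,424,000 / 27,936 = 384,000 Hz.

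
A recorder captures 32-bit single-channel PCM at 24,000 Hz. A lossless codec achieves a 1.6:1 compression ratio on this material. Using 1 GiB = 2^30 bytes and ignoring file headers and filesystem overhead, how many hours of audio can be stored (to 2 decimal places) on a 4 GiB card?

Uncompressed byte rate = 24,000 × 4 × 1 = 96,000 bytes/s.
After 1.6:1 compression, effective rate ≈ 60000 bytes/s.
Capacity = 4 × 1,073,741,824 = 4,294,967,296 bytes.
4,294,967,296 / effective rate ≈ 71582.79 s → 19.88 hours.

19.88 hours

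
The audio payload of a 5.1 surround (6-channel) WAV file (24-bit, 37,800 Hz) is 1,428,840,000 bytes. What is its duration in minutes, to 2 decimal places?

Byte rate = 37,800 × 3 × 6 = 680,400 bytes/s.
Duration = 1,428,840,000 / 680,400 = 2,100 s.
2,100 s / 60 = 35.00 minutes.

35.00 minutes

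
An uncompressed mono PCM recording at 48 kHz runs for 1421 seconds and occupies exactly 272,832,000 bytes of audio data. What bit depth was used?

Bytes per sample = 272,832,000 / (48,000 × 1,421 × 1) = 272,832,000 / 68,208,000 = 4.
Bit depth = 4 × 8 = 32 bits.

32 bits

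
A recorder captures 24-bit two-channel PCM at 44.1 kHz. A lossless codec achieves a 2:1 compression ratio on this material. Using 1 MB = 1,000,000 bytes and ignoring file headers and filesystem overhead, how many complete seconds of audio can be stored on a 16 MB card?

120 seconds

Uncompressed byte rate = 44,100 × 3 × 2 = 264,600 bytes/s.
After 2:1 compression, effective rate ≈ 132300 bytes/s.
Capacity = 16 × 1,000,000 = 16,000,000 bytes.
16,000,000 / effective rate ≈ 120.94 s → 120 seconds.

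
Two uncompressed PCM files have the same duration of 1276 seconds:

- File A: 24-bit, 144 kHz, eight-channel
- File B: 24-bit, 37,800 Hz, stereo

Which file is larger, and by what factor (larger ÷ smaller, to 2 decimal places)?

File A: 144,000 × 3 × 8 = 3,456,000 bytes/s.
File B: 37,800 × 3 × 2 = 226,800 bytes/s.
File A is larger; ratio = 4,409,856,000 / 289,396,800 = 15.24.

File A, by a factor of 15.24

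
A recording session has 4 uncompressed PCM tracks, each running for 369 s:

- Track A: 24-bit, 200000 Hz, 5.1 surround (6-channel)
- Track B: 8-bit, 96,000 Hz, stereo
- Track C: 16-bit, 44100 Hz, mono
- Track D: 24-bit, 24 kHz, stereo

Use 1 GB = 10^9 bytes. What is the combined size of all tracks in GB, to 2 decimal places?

Track A: 200,000 × 369 × 3 × 6 = 1,328,400,000 bytes.
Track B: 96,000 × 369 × 1 × 2 = 70,848,000 bytes.
Track C: 44,100 × 369 × 2 × 1 = 32,545,800 bytes.
Track D: 24,000 × 369 × 3 × 2 = 53,136,000 bytes.
Total = 1,484,929,800 bytes = 1.48 GB.

1.48 GB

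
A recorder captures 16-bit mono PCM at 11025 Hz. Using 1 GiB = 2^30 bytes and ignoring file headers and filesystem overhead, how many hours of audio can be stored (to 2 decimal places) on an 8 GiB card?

108.21 hours

Uncompressed byte rate = 11,025 × 2 × 1 = 22,050 bytes/s.
Capacity = 8 × 1,073,741,824 = 8,589,934,592 bytes.
8,589,934,592 / 22,050 ≈ 389566.19 s → 108.21 hours.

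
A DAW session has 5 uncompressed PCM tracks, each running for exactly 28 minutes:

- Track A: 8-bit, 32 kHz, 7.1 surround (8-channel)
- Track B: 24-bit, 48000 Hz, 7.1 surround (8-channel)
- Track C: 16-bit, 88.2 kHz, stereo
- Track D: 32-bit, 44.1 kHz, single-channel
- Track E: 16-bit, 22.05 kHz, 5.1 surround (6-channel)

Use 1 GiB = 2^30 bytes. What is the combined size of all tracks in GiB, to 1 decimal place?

exactly 28 minutes = 1,680 s.
Track A: 32,000 × 1,680 × 1 × 8 = 430,080,000 bytes.
Track B: 48,000 × 1,680 × 3 × 8 = 1,935,360,000 bytes.
Track C: 88,200 × 1,680 × 2 × 2 = 592,704,000 bytes.
Track D: 44,100 × 1,680 × 4 × 1 = 296,352,000 bytes.
Track E: 22,050 × 1,680 × 2 × 6 = 444,528,000 bytes.
Total = 3,699,024,000 bytes = 3.4 GiB.

3.4 GiB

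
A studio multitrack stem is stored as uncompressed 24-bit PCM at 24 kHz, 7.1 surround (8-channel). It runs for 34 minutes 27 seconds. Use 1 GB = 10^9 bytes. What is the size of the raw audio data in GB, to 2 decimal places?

1.19 GB

Duration = 34 minutes 27 seconds = 2,067 s.
Bytes = 24,000 samples/s × 2,067 s × 3 bytes/sample × 8 ch = 1,190,592,000 bytes.
1,190,592,000 / 1,000,000,000 = 1.19 GB.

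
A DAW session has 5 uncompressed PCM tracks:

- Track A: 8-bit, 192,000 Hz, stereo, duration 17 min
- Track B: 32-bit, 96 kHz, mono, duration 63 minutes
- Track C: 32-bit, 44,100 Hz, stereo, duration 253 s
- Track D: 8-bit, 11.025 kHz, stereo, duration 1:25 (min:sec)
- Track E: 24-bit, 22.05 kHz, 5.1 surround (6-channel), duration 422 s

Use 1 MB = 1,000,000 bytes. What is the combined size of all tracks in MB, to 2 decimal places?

Track A: 17 min = 1,020 s; 192,000 × 1,020 × 1 × 2 = 391,680,000 bytes.
Track B: 63 minutes = 3,780 s; 96,000 × 3,780 × 4 × 1 = 1,451,520,000 bytes.
Track C: 44,100 × 253 × 4 × 2 = 89,258,400 bytes.
Track D: 1:25 (min:sec) = 85 s; 11,025 × 85 × 1 × 2 = 1,874,250 bytes.
Track E: 22,050 × 422 × 3 × 6 = 167,491,800 bytes.
Total = 2,101,824,450 bytes = 2101.82 MB.

2101.82 MB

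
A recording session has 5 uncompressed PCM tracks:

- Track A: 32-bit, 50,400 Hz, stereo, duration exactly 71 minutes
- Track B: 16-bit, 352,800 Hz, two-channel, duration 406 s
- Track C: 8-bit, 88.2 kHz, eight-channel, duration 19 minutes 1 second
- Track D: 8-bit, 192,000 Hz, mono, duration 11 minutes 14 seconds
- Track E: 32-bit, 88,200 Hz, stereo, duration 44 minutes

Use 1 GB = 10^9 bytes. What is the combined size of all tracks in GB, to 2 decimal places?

Track A: exactly 71 minutes = 4,260 s; 50,400 × 4,260 × 4 × 2 = 1,717,632,000 bytes.
Track B: 352,800 × 406 × 2 × 2 = 572,947,200 bytes.
Track C: 19 minutes 1 second = 1,141 s; 88,200 × 1,141 × 1 × 8 = 805,089,600 bytes.
Track D: 11 minutes 14 seconds = 674 s; 192,000 × 674 × 1 × 1 = 129,408,000 bytes.
Track E: 44 minutes = 2,640 s; 88,200 × 2,640 × 4 × 2 = 1,862,784,000 bytes.
Total = 5,087,860,800 bytes = 5.09 GB.

5.09 GB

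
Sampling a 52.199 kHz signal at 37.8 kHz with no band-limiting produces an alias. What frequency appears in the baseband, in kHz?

Nyquist = 37,800/2 = 18,900 Hz; 52,199 Hz exceeds it.
Alias = |52,199 − 1×37,800| = |52,199 − 37,800| = 14,399 Hz = 14.399 kHz.

14.399 kHz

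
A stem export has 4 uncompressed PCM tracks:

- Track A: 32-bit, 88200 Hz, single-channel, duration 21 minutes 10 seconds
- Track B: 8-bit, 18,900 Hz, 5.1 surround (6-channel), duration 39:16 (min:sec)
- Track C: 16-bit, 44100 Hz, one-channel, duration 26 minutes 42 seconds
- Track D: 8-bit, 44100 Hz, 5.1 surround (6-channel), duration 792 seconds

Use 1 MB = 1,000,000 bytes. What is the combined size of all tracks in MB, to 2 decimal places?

Track A: 21 minutes 10 seconds = 1,270 s; 88,200 × 1,270 × 4 × 1 = 448,056,000 bytes.
Track B: 39:16 (min:sec) = 2,356 s; 18,900 × 2,356 × 1 × 6 = 267,170,400 bytes.
Track C: 26 minutes 42 seconds = 1,602 s; 44,100 × 1,602 × 2 × 1 = 141,296,400 bytes.
Track D: 44,100 × 792 × 1 × 6 = 209,563,200 bytes.
Total = 1,066,086,000 bytes = 1066.09 MB.

1066.09 MB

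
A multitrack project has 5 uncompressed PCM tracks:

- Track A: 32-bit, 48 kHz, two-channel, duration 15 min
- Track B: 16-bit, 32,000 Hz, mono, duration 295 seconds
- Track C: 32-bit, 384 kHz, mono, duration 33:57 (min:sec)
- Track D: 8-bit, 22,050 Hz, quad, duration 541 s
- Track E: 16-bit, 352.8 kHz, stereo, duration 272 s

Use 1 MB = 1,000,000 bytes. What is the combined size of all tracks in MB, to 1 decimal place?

3924.9 MB

Track A: 15 min = 900 s; 48,000 × 900 × 4 × 2 = 345,600,000 bytes.
Track B: 32,000 × 295 × 2 × 1 = 18,880,000 bytes.
Track C: 33:57 (min:sec) = 2,037 s; 384,000 × 2,037 × 4 × 1 = 3,128,832,000 bytes.
Track D: 22,050 × 541 × 1 × 4 = 47,716,200 bytes.
Track E: 352,800 × 272 × 2 × 2 = 383,846,400 bytes.
Total = 3,924,874,600 bytes = 3924.9 MB.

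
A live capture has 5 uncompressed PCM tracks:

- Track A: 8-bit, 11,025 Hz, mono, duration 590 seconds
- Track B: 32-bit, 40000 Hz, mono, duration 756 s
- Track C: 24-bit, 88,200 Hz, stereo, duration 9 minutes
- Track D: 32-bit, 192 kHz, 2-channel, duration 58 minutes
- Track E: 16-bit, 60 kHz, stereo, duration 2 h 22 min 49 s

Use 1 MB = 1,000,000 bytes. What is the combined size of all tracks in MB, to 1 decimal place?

7815.1 MB

Track A: 11,025 × 590 × 1 × 1 = 6,504,750 bytes.
Track B: 40,000 × 756 × 4 × 1 = 120,960,000 bytes.
Track C: 9 minutes = 540 s; 88,200 × 540 × 3 × 2 = 285,768,000 bytes.
Track D: 58 minutes = 3,480 s; 192,000 × 3,480 × 4 × 2 = 5,345,280,000 bytes.
Track E: 2 h 22 min 49 s = 8,569 s; 60,000 × 8,569 × 2 × 2 = 2,056,560,000 bytes.
Total = 7,815,072,750 bytes = 7815.1 MB.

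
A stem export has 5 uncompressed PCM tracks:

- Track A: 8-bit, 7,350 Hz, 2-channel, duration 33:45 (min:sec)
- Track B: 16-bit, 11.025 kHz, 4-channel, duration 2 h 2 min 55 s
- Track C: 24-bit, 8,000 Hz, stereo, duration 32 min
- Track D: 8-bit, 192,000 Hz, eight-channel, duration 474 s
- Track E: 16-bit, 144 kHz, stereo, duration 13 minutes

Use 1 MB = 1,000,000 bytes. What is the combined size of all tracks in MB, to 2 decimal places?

1949.75 MB

Track A: 33:45 (min:sec) = 2,025 s; 7,350 × 2,025 × 1 × 2 = 29,767,500 bytes.
Track B: 2 h 2 min 55 s = 7,375 s; 11,025 × 7,375 × 2 × 4 = 650,475,000 bytes.
Track C: 32 min = 1,920 s; 8,000 × 1,920 × 3 × 2 = 92,160,000 bytes.
Track D: 192,000 × 474 × 1 × 8 = 728,064,000 bytes.
Track E: 13 minutes = 780 s; 144,000 × 780 × 2 × 2 = 449,280,000 bytes.
Total = 1,949,746,500 bytes = 1949.75 MB.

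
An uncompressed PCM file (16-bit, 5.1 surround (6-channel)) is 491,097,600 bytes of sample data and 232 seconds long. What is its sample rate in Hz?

Bytes = sample_rate × seconds × bytes_per_sample × channels.
sample_rate = 491,097,600 / (232 × 2 × 6) = 491,097,600 / 2,784 = 176,400 Hz.

176,400 Hz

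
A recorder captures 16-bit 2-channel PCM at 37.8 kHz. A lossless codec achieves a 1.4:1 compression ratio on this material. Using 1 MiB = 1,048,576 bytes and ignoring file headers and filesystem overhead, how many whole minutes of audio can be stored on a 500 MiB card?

Uncompressed byte rate = 37,800 × 2 × 2 = 151,200 bytes/s.
After 1.4:1 compression, effective rate ≈ 108000 bytes/s.
Capacity = 500 × 1,048,576 = 524,288,000 bytes.
524,288,000 / effective rate ≈ 4854.52 s → 80 minutes.

80 minutes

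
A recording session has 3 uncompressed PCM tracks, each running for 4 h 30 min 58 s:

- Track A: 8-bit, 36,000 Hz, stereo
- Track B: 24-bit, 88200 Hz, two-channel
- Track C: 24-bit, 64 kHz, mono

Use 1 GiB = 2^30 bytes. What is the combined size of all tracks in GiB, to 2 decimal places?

4 h 30 min 58 s = 16,258 s.
Track A: 36,000 × 16,258 × 1 × 2 = 1,170,576,000 bytes.
Track B: 88,200 × 16,258 × 3 × 2 = 8,603,733,600 bytes.
Track C: 64,000 × 16,258 × 3 × 1 = 3,121,536,000 bytes.
Total = 12,895,845,600 bytes = 12.01 GiB.

12.01 GiB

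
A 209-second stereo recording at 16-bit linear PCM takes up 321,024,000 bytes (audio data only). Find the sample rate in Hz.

Bytes = sample_rate × seconds × bytes_per_sample × channels.
sample_rate = 321,024,000 / (209 × 2 × 2) = 321,024,000 / 836 = 384,000 Hz.

384,000 Hz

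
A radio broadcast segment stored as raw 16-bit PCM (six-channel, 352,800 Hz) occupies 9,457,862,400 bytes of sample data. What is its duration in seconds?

Byte rate = 352,800 × 2 × 6 = 4,233,600 bytes/s.
Duration = 9,457,862,400 / 4,233,600 = 2,234 s.

2,234 seconds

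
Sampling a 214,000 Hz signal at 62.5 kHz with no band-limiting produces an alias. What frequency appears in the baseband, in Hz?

26,500 Hz

Nyquist = 62,500/2 = 31,250 Hz; 214,000 Hz exceeds it.
Alias = |214,000 − 3×62,500| = |214,000 − 187,500| = 26,500 Hz.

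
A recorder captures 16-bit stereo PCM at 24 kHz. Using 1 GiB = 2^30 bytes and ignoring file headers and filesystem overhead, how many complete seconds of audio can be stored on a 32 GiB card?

Uncompressed byte rate = 24,000 × 2 × 2 = 96,000 bytes/s.
Capacity = 32 × 1,073,741,824 = 34,359,738,368 bytes.
34,359,738,368 / 96,000 ≈ 357913.94 s → 357,913 seconds.

357,913 seconds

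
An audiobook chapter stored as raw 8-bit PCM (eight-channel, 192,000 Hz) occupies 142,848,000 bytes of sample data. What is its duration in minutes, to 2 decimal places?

1.55 minutes

Byte rate = 192,000 × 1 × 8 = 1,536,000 bytes/s.
Duration = 142,848,000 / 1,536,000 = 93 s.
93 s / 60 = 1.55 minutes.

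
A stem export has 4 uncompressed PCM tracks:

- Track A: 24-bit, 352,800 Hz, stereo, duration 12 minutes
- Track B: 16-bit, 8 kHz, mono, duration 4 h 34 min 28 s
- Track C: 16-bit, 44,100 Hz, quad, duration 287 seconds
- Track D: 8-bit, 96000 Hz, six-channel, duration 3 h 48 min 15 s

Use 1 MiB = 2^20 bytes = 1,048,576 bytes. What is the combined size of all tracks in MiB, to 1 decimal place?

Track A: 12 minutes = 720 s; 352,800 × 720 × 3 × 2 = 1,524,096,000 bytes.
Track B: 4 h 34 min 28 s = 16,468 s; 8,000 × 16,468 × 2 × 1 = 263,488,000 bytes.
Track C: 44,100 × 287 × 2 × 4 = 101,253,600 bytes.
Track D: 3 h 48 min 15 s = 13,695 s; 96,000 × 13,695 × 1 × 6 = 7,888,320,000 bytes.
Total = 9,777,157,600 bytes = 9324.2 MiB.

9324.2 MiB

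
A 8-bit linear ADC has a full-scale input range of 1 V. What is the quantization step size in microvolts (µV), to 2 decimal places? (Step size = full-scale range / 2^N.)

1 V / 2^8 = 1 / 256 V = 3906.25 µV.

3906.25 µV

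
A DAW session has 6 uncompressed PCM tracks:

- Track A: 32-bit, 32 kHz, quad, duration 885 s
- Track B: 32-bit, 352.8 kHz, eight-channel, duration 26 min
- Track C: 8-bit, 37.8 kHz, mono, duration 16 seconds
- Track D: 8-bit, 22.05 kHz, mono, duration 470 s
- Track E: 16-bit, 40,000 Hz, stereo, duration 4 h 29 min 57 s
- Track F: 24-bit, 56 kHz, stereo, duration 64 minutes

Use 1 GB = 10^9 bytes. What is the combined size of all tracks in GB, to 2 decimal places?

Track A: 32,000 × 885 × 4 × 4 = 453,120,000 bytes.
Track B: 26 min = 1,560 s; 352,800 × 1,560 × 4 × 8 = 17,611,776,000 bytes.
Track C: 37,800 × 16 × 1 × 1 = 604,800 bytes.
Track D: 22,050 × 470 × 1 × 1 = 10,363,500 bytes.
Track E: 4 h 29 min 57 s = 16,197 s; 40,000 × 16,197 × 2 × 2 = 2,591,520,000 bytes.
Track F: 64 minutes = 3,840 s; 56,000 × 3,840 × 3 × 2 = 1,290,240,000 bytes.
Total = 21,957,624,300 bytes = 21.96 GB.

21.96 GB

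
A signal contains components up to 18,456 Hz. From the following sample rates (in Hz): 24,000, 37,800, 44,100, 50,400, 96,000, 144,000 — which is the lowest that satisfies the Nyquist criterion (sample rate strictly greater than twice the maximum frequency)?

Need sample rate > 2 × 18,456 = 36,912 Hz.
Lowest listed rate above 36,912 Hz is 37,800 Hz.

37,800 Hz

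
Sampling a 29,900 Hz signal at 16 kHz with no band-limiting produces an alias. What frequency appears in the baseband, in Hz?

2,100 Hz

Nyquist = 16,000/2 = 8,000 Hz; 29,900 Hz exceeds it.
Alias = |29,900 − 2×16,000| = |29,900 − 32,000| = 2,100 Hz.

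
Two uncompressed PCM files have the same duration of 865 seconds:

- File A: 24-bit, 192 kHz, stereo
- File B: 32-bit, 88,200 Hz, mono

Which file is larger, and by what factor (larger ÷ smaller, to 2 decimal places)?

File A, by a factor of 3.27

File A: 192,000 × 3 × 2 = 1,152,000 bytes/s.
File B: 88,200 × 4 × 1 = 352,800 bytes/s.
File A is larger; ratio = 996,480,000 / 305,172,000 = 3.27.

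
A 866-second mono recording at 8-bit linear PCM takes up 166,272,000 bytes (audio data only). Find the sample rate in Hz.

192,000 Hz

Bytes = sample_rate × seconds × bytes_per_sample × channels.
sample_rate = 166,272,000 / (866 × 1 × 1) = 166,272,000 / 866 = 192,000 Hz.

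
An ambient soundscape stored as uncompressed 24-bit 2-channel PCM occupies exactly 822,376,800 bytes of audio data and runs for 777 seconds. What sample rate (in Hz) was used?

Bytes = sample_rate × seconds × bytes_per_sample × channels.
sample_rate = 822,376,800 / (777 × 3 × 2) = 822,376,800 / 4,662 = 176,400 Hz.

176,400 Hz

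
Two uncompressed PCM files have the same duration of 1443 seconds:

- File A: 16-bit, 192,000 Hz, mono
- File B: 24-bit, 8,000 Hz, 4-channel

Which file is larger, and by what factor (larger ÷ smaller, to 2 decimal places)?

File A: 192,000 × 2 × 1 = 384,000 bytes/s.
File B: 8,000 × 3 × 4 = 96,000 bytes/s.
File A is larger; ratio = 554,112,000 / 138,528,000 = 4.00.

File A, by a factor of 4.00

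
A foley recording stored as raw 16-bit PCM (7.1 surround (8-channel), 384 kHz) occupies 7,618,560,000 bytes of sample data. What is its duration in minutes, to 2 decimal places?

20.67 minutes

Byte rate = 384,000 × 2 × 8 = 6,144,000 bytes/s.
Duration = 7,618,560,000 / 6,144,000 = 1,240 s.
1,240 s / 60 = 20.67 minutes.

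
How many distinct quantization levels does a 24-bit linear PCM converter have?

16,777,216 levels

2^24 = 16,777,216.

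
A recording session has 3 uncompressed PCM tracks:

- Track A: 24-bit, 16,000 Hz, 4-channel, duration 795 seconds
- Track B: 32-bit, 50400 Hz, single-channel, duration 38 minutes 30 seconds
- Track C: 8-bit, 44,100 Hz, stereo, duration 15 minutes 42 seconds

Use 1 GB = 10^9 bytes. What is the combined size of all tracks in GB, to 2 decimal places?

0.70 GB

Track A: 16,000 × 795 × 3 × 4 = 152,640,000 bytes.
Track B: 38 minutes 30 seconds = 2,310 s; 50,400 × 2,310 × 4 × 1 = 465,696,000 bytes.
Track C: 15 minutes 42 seconds = 942 s; 44,100 × 942 × 1 × 2 = 83,084,400 bytes.
Total = 701,420,400 bytes = 0.70 GB.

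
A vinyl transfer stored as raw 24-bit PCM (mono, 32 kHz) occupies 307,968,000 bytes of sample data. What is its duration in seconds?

Byte rate = 32,000 × 3 × 1 = 96,000 bytes/s.
Duration = 307,968,000 / 96,000 = 3,208 s.

3,208 seconds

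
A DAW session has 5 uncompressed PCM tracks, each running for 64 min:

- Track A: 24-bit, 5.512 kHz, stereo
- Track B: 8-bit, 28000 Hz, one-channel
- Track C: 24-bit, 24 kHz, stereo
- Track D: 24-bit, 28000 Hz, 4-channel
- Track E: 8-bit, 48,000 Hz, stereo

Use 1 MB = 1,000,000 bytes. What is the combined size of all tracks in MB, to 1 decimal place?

64 min = 3,840 s.
Track A: 5,512 × 3,840 × 3 × 2 = 126,996,480 bytes.
Track B: 28,000 × 3,840 × 1 × 1 = 107,520,000 bytes.
Track C: 24,000 × 3,840 × 3 × 2 = 552,960,000 bytes.
Track D: 28,000 × 3,840 × 3 × 4 = 1,290,240,000 bytes.
Track E: 48,000 × 3,840 × 1 × 2 = 368,640,000 bytes.
Total = 2,446,356,480 bytes = 2446.4 MB.

2446.4 MB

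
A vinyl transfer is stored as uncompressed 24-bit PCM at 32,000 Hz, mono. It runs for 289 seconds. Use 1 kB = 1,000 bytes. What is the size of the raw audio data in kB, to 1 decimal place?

Bytes = 32,000 samples/s × 289 s × 3 bytes/sample × 1 ch = 27,744,000 bytes.
27,744,000 / 1,000 = 27744.0 kB.

27744.0 kB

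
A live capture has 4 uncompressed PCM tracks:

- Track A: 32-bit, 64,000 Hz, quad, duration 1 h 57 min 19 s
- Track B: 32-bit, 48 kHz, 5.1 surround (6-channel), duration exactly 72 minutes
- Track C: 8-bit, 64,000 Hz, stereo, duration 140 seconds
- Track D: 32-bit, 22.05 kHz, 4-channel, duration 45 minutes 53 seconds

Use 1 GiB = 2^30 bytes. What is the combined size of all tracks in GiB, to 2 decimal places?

12.27 GiB

Track A: 1 h 57 min 19 s = 7,039 s; 64,000 × 7,039 × 4 × 4 = 7,207,936,000 bytes.
Track B: exactly 72 minutes = 4,320 s; 48,000 × 4,320 × 4 × 6 = 4,976,640,000 bytes.
Track C: 64,000 × 140 × 1 × 2 = 17,920,000 bytes.
Track D: 45 minutes 53 seconds = 2,753 s; 22,050 × 2,753 × 4 × 4 = 971,258,400 bytes.
Total = 13,173,754,400 bytes = 12.27 GiB.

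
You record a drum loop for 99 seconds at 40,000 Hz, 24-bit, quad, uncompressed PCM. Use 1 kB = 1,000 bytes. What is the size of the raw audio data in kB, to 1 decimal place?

Bytes = 40,000 samples/s × 99 s × 3 bytes/sample × 4 ch = 47,520,000 bytes.
47,520,000 / 1,000 = 47520.0 kB.

47520.0 kB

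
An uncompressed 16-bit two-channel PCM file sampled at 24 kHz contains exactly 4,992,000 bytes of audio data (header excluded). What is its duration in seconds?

Byte rate = 24,000 × 2 × 2 = 96,000 bytes/s.
Duration = 4,992,000 / 96,000 = 52 s.

52 seconds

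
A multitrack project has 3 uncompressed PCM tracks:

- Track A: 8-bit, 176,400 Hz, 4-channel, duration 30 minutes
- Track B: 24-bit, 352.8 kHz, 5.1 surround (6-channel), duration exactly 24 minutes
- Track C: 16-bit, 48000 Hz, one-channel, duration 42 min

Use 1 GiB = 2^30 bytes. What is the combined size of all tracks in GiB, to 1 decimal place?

Track A: 30 minutes = 1,800 s; 176,400 × 1,800 × 1 × 4 = 1,270,080,000 bytes.
Track B: exactly 24 minutes = 1,440 s; 352,800 × 1,440 × 3 × 6 = 9,144,576,000 bytes.
Track C: 42 min = 2,520 s; 48,000 × 2,520 × 2 × 1 = 241,920,000 bytes.
Total = 10,656,576,000 bytes = 9.9 GiB.

9.9 GiB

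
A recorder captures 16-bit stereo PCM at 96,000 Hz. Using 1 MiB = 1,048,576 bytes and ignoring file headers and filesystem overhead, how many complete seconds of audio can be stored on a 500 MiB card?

Uncompressed byte rate = 96,000 × 2 × 2 = 384,000 bytes/s.
Capacity = 500 × 1,048,576 = 524,288,000 bytes.
524,288,000 / 384,000 ≈ 1365.33 s → 1,365 seconds.

1,365 seconds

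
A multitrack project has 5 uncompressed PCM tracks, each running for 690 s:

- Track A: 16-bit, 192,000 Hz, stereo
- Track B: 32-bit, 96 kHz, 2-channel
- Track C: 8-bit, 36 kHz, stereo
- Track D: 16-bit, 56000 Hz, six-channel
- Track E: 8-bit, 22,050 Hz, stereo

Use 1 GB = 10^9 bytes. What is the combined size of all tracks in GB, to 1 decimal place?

1.6 GB

Track A: 192,000 × 690 × 2 × 2 = 529,920,000 bytes.
Track B: 96,000 × 690 × 4 × 2 = 529,920,000 bytes.
Track C: 36,000 × 690 × 1 × 2 = 49,680,000 bytes.
Track D: 56,000 × 690 × 2 × 6 = 463,680,000 bytes.
Track E: 22,050 × 690 × 1 × 2 = 30,429,000 bytes.
Total = 1,603,629,000 bytes = 1.6 GB.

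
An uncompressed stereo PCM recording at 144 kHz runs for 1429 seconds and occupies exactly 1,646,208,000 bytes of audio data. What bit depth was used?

Bytes per sample = 1,646,208,000 / (144,000 × 1,429 × 2) = 1,646,208,000 / 411,552,000 = 4.
Bit depth = 4 × 8 = 32 bits.

32 bits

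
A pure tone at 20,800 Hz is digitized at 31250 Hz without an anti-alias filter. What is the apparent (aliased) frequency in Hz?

10,450 Hz

Nyquist = 31,250/2 = 15,625 Hz; 20,800 Hz exceeds it.
Alias = |20,800 − 1×31,250| = |20,800 − 31,250| = 10,450 Hz.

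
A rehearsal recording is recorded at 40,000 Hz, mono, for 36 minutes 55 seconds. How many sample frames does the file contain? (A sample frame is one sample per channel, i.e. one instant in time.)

88,600,000 sample frames

36 minutes 55 seconds = 2,215 s.
40,000 samples/s × 2,215 s = 88,600,000 frames.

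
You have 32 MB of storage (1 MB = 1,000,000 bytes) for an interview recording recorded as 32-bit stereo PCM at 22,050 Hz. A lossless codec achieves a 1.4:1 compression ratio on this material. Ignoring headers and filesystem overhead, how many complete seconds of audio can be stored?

Uncompressed byte rate = 22,050 × 4 × 2 = 176,400 bytes/s.
After 1.4:1 compression, effective rate ≈ 126000 bytes/s.
Capacity = 32 × 1,000,000 = 32,000,000 bytes.
32,000,000 / effective rate ≈ 253.97 s → 253 seconds.

253 seconds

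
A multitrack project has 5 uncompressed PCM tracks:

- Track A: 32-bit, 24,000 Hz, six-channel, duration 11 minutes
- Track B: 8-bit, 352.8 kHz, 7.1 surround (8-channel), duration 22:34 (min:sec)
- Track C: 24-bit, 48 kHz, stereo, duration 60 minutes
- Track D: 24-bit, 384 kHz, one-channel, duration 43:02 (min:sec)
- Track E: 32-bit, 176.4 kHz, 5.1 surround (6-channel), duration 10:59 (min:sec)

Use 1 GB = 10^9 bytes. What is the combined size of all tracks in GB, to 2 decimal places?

Track A: 11 minutes = 660 s; 24,000 × 660 × 4 × 6 = 380,160,000 bytes.
Track B: 22:34 (min:sec) = 1,354 s; 352,800 × 1,354 × 1 × 8 = 3,821,529,600 bytes.
Track C: 60 minutes = 3,600 s; 48,000 × 3,600 × 3 × 2 = 1,036,800,000 bytes.
Track D: 43:02 (min:sec) = 2,582 s; 384,000 × 2,582 × 3 × 1 = 2,974,464,000 bytes.
Track E: 10:59 (min:sec) = 659 s; 176,400 × 659 × 4 × 6 = 2,789,942,400 bytes.
Total = 11,002,896,000 bytes = 11.00 GB.

11.00 GB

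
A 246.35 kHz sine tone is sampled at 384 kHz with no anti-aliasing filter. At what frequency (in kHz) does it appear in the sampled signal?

Nyquist = 384,000/2 = 192,000 Hz; 246,350 Hz exceeds it.
Alias = |246,350 − 1×384,000| = |246,350 − 384,000| = 137,650 Hz = 137.65 kHz.

137.65 kHz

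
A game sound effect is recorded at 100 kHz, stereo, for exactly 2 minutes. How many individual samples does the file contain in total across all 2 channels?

exactly 2 minutes = 120 s.
100,000 × 120 s × 2 ch = 24,000,000 samples.

24,000,000 samples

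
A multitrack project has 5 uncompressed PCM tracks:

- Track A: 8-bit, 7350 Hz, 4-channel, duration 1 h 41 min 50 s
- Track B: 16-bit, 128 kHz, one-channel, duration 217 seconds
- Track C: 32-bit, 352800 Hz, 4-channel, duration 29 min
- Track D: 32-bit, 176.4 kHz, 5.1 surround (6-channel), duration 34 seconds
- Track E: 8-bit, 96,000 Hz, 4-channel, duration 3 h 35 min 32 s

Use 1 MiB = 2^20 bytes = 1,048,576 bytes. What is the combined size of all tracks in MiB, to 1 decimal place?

Track A: 1 h 41 min 50 s = 6,110 s; 7,350 × 6,110 × 1 × 4 = 179,634,000 bytes.
Track B: 128,000 × 217 × 2 × 1 = 55,552,000 bytes.
Track C: 29 min = 1,740 s; 352,800 × 1,740 × 4 × 4 = 9,821,952,000 bytes.
Track D: 176,400 × 34 × 4 × 6 = 143,942,400 bytes.
Track E: 3 h 35 min 32 s = 12,932 s; 96,000 × 12,932 × 1 × 4 = 4,965,888,000 bytes.
Total = 15,166,968,400 bytes = 14464.3 MiB.

14464.3 MiB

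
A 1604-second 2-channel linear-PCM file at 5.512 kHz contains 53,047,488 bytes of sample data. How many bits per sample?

24 bits

Bytes per sample = 53,047,488 / (5,512 × 1,604 × 2) = 53,047,488 / 17,682,496 = 3.
Bit depth = 3 × 8 = 24 bits.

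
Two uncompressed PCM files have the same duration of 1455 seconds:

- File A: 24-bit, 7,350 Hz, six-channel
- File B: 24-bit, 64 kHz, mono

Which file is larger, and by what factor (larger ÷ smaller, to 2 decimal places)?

File A: 7,350 × 3 × 6 = 132,300 bytes/s.
File B: 64,000 × 3 × 1 = 192,000 bytes/s.
File B is larger; ratio = 279,360,000 / 192,496,500 = 1.45.

File B, by a factor of 1.45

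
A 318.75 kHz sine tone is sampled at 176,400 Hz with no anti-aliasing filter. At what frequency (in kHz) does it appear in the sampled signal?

Nyquist = 176,400/2 = 88,200 Hz; 318,750 Hz exceeds it.
Alias = |318,750 − 2×176,400| = |318,750 − 352,800| = 34,050 Hz = 34.05 kHz.

34.05 kHz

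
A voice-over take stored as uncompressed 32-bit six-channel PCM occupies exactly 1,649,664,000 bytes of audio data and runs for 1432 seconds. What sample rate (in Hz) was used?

48,000 Hz

Bytes = sample_rate × seconds × bytes_per_sample × channels.
sample_rate = 1,649,664,000 / (1,432 × 4 × 6) = 1,649,664,000 / 34,368 = 48,000 Hz.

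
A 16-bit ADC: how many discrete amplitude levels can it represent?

2^16 = 65,536.

65,536 levels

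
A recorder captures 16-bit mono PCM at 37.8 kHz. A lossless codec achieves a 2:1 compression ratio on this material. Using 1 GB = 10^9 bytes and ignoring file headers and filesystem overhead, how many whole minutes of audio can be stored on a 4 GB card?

Uncompressed byte rate = 37,800 × 2 × 1 = 75,600 bytes/s.
After 2:1 compression, effective rate ≈ 37800 bytes/s.
Capacity = 4 × 1,000,000,000 = 4,000,000,000 bytes.
4,000,000,000 / effective rate ≈ 105820.11 s → 1,763 minutes.

1,763 minutes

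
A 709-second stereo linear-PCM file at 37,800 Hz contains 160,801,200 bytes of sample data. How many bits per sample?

Bytes per sample = 160,801,200 / (37,800 × 709 × 2) = 160,801,200 / 53,600,400 = 3.
Bit depth = 3 × 8 = 24 bits.

24 bits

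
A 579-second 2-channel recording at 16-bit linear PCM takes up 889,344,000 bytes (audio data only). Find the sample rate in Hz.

Bytes = sample_rate × seconds × bytes_per_sample × channels.
sample_rate = 889,344,000 / (579 × 2 × 2) = 889,344,000 / 2,316 = 384,000 Hz.

384,000 Hz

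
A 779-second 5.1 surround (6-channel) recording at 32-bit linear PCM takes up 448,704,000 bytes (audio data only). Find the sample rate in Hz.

Bytes = sample_rate × seconds × bytes_per_sample × channels.
sample_rate = 448,704,000 / (779 × 4 × 6) = 448,704,000 / 18,696 = 24,000 Hz.

24,000 Hz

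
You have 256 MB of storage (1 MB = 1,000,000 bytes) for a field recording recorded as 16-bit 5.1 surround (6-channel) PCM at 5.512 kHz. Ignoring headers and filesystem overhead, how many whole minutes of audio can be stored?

64 minutes

Uncompressed byte rate = 5,512 × 2 × 6 = 66,144 bytes/s.
Capacity = 256 × 1,000,000 = 256,000,000 bytes.
256,000,000 / 66,144 ≈ 3870.34 s → 64 minutes.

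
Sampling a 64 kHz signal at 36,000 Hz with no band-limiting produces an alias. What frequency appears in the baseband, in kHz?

Nyquist = 36,000/2 = 18,000 Hz; 64,000 Hz exceeds it.
Alias = |64,000 − 2×36,000| = |64,000 − 72,000| = 8,000 Hz = 8 kHz.

8 kHz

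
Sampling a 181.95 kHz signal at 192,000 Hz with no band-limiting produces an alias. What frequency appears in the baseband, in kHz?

10.05 kHz

Nyquist = 192,000/2 = 96,000 Hz; 181,950 Hz exceeds it.
Alias = |181,950 − 1×192,000| = |181,950 − 192,000| = 10,050 Hz = 10.05 kHz.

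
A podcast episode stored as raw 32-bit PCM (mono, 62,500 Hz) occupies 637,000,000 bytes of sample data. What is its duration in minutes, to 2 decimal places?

Byte rate = 62,500 × 4 × 1 = 250,000 bytes/s.
Duration = 637,000,000 / 250,000 = 2,548 s.
2,548 s / 60 = 42.47 minutes.

42.47 minutes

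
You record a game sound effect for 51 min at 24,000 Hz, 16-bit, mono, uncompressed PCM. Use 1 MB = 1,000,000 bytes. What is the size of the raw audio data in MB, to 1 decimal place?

146.9 MB

Duration = 51 min = 3,060 s.
Bytes = 24,000 samples/s × 3,060 s × 2 bytes/sample × 1 ch = 146,880,000 bytes.
146,880,000 / 1,000,000 = 146.9 MB.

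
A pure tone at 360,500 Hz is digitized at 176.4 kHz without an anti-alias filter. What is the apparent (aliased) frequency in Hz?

Nyquist = 176,400/2 = 88,200 Hz; 360,500 Hz exceeds it.
Alias = |360,500 − 2×176,400| = |360,500 − 352,800| = 7,700 Hz.

7,700 Hz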